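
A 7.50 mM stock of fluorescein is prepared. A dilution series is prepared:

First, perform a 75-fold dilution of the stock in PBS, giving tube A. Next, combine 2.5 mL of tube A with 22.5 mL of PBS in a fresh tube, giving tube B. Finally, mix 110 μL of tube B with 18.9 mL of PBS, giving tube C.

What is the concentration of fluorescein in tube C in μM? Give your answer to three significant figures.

0.0579 μM

Step 1: 75-fold → factor 75
Step 2: 2.5 mL + 22.5 mL = 25 mL total → factor 25/2.5 = 10
Step 3: 110 μL + 18.9 mL = 19010 μL total → factor 19010/110 = 172.82
Overall dilution factor = 75 × 10 × 172.82 = 1.2961 × 10^5
Final = 7.50 mM / 1.2961 × 10^5 = 5.786 × 10^-5 mM = 0.0579 μM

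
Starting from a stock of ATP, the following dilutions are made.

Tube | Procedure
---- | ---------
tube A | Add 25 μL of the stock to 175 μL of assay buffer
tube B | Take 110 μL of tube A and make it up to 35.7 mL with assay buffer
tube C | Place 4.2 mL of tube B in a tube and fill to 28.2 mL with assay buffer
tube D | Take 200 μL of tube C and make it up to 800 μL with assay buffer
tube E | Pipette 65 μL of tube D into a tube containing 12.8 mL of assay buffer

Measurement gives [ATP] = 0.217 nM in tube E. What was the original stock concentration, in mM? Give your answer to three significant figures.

2.99 mM

Step 1: 25 μL + 175 μL = 200 μL total → factor 200/25 = 8
Step 2: 110 μL brought to 35.7 mL → factor 35700/110 = 324.55
Step 3: 4.2 mL brought to 28.2 mL → factor 28.2/4.2 = 6.7143
Step 4: 200 μL brought to 800 μL → factor 800/200 = 4
Step 5: 65 μL + 12.8 mL = 12865 μL total → factor 12865/65 = 197.92
Overall dilution factor = 8 × 324.55 × 6.7143 × 4 × 197.92 = 1.3801 × 10^7
Stock = 0.217 nM × 1.3801 × 10^7 = 2.995 × 10^6 nM = 2.99 mM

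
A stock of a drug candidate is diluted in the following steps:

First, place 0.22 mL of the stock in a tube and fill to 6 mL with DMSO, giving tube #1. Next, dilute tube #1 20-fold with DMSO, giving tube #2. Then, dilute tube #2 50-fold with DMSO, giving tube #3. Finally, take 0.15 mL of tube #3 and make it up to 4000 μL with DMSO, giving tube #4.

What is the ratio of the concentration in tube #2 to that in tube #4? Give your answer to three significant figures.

1.33 × 10^3

Step 1: 0.22 mL brought to 6 mL → factor 6/0.22 = 27.273
Step 2: 20-fold → factor 20
Step 3: 50-fold → factor 50
Step 4: 0.15 mL brought to 4000 μL → factor 4/0.15 = 26.667
Dilution factor to tube #2 = 545.45; to tube #4 = 7.2727 × 10^5
[tube #2]/[tube #4] = (factor to tube #4)/(factor to tube #2) = 7.2727 × 10^5/545.45 = 1.33 × 10^3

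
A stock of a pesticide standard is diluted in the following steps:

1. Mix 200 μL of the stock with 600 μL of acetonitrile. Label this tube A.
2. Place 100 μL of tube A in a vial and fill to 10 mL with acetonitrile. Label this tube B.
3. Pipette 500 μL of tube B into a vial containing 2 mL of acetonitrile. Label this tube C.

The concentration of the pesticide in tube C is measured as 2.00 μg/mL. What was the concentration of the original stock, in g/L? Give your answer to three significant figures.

Step 1: 200 μL + 600 μL = 800 μL total → factor 800/200 = 4
Step 2: 100 μL brought to 10 mL → factor 10000/100 = 100
Step 3: 500 μL + 2 mL = 2500 μL total → factor 2500/500 = 5
Overall dilution factor = 4 × 100 × 5 = 2000
Stock = 2.00 μg/mL × 2000 = 4000 μg/mL = 4.00 g/L

4.00 g/L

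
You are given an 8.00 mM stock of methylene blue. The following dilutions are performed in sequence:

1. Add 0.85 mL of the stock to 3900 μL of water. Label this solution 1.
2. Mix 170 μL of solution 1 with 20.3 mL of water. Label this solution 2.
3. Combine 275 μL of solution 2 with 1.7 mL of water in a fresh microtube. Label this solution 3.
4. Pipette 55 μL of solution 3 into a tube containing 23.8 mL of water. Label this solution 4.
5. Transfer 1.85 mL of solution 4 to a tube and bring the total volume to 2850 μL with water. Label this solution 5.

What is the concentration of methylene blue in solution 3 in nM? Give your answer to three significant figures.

Step 1: 0.85 mL + 3900 μL = 4.75 mL total → factor 4.75/0.85 = 5.5882
Step 2: 170 μL + 20.3 mL = 20470 μL total → factor 20470/170 = 120.41
Step 3: 275 μL + 1.7 mL = 1975 μL total → factor 1975/275 = 7.1818
Dilution factor through solution 3 = 5.5882 × 120.41 × 7.1818 = 4832.6
[solution 3] = 8.00 mM / 4832.6 = 0.001655 mM = 1.66 × 10^3 nM

1.66 × 10^3 nM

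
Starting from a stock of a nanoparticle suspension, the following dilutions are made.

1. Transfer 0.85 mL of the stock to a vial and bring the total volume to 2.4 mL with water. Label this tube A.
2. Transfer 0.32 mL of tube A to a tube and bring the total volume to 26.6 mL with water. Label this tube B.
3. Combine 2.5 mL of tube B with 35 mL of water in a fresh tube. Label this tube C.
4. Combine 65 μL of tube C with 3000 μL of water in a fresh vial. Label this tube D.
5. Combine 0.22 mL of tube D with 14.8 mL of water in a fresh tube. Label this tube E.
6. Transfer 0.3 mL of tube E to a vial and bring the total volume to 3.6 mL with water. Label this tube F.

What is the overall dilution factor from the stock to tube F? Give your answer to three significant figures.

Step 1: 0.85 mL brought to 2.4 mL → factor 2.4/0.85 = 2.8235
Step 2: 0.32 mL brought to 26.6 mL → factor 26.6/0.32 = 83.125
Step 3: 2.5 mL + 35 mL = 37.5 mL total → factor 37.5/2.5 = 15
Step 4: 65 μL + 3000 μL = 3065 μL total → factor 3065/65 = 47.154
Step 5: 0.22 mL + 14.8 mL = 15.02 mL total → factor 15.02/0.22 = 68.273
Step 6: 0.3 mL brought to 3.6 mL → factor 3.6/0.3 = 12
Overall dilution factor = 2.8235 × 83.125 × 15 × 47.154 × 68.273 × 12 = 1.3601 × 10^8

1.36 × 10^8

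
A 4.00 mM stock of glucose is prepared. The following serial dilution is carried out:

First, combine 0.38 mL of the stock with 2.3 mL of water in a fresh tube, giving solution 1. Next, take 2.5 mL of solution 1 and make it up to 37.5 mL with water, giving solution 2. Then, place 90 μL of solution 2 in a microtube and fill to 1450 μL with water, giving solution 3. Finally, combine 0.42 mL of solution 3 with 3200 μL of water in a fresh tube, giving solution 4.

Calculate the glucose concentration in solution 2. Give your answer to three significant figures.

Step 1: 0.38 mL + 2.3 mL = 2.68 mL total → factor 2.68/0.38 = 7.0526
Step 2: 2.5 mL brought to 37.5 mL → factor 37.5/2.5 = 15
Dilution factor through solution 2 = 7.0526 × 15 = 105.79
[solution 2] = 4.00 mM / 105.79 = 0.0378 mM

0.0378 mM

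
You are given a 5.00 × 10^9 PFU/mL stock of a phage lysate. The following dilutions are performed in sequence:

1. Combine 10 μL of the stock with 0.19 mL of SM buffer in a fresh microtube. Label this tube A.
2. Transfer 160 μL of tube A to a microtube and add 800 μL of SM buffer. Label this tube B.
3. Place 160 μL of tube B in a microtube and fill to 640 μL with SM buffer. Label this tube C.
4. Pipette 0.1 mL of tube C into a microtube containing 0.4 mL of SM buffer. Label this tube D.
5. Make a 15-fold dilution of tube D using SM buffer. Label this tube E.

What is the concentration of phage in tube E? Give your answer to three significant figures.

Step 1: 10 μL + 0.19 mL = 200 μL total → factor 200/10 = 20
Step 2: 160 μL + 800 μL = 960 μL total → factor 960/160 = 6
Step 3: 160 μL brought to 640 μL → factor 640/160 = 4
Step 4: 0.1 mL + 0.4 mL = 0.5 mL total → factor 0.5/0.1 = 5
Step 5: 15-fold → factor 15
Overall dilution factor = 20 × 6 × 4 × 5 × 15 = 36000
Final = 5.00 × 10^9 PFU/mL / 36000 = 1.39 × 10^5 PFU/mL

1.39 × 10^5 PFU/mL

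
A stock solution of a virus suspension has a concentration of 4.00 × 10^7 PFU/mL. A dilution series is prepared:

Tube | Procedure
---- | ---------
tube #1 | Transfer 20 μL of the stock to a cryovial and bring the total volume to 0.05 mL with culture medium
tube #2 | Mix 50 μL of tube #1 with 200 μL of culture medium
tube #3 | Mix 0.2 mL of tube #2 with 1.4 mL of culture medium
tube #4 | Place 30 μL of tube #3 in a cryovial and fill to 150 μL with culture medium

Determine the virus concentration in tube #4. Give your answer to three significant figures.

Step 1: 20 μL brought to 0.05 mL → factor 50/20 = 2.5
Step 2: 50 μL + 200 μL = 250 μL total → factor 250/50 = 5
Step 3: 0.2 mL + 1.4 mL = 1.6 mL total → factor 1.6/0.2 = 8
Step 4: 30 μL brought to 150 μL → factor 150/30 = 5
Overall dilution factor = 2.5 × 5 × 8 × 5 = 500
Final = 4.00 × 10^7 PFU/mL / 500 = 8.00 × 10^4 PFU/mL

8.00 × 10^4 PFU/mL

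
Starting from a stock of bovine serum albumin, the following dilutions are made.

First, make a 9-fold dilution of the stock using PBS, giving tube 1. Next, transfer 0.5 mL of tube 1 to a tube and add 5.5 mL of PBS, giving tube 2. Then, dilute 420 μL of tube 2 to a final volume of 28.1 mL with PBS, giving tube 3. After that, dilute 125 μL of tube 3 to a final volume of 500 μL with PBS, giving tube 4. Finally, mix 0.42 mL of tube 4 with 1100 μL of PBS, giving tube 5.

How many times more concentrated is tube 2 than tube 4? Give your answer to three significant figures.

Step 1: 9-fold → factor 9
Step 2: 0.5 mL + 5.5 mL = 6 mL total → factor 6/0.5 = 12
Step 3: 420 μL brought to 28.1 mL → factor 28100/420 = 66.905
Step 4: 125 μL brought to 500 μL → factor 500/125 = 4
Dilution factor to tube 2 = 108; to tube 4 = 28903
[tube 2]/[tube 4] = (factor to tube 4)/(factor to tube 2) = 28903/108 = 268

268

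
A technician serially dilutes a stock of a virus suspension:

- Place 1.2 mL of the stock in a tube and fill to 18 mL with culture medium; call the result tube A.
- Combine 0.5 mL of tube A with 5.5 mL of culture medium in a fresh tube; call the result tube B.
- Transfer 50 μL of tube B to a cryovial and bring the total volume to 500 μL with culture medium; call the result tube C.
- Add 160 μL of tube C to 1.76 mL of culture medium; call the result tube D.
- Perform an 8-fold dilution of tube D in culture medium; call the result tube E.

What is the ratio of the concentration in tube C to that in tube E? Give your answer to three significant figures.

Step 1: 1.2 mL brought to 18 mL → factor 18/1.2 = 15
Step 2: 0.5 mL + 5.5 mL = 6 mL total → factor 6/0.5 = 12
Step 3: 50 μL brought to 500 μL → factor 500/50 = 10
Step 4: 160 μL + 1.76 mL = 1920 μL total → factor 1920/160 = 12
Step 5: 8-fold → factor 8
Dilution factor to tube C = 1800; to tube E = 1.728 × 10^5
[tube C]/[tube E] = (factor to tube E)/(factor to tube C) = 1.728 × 10^5/1800 = 96.0

96.0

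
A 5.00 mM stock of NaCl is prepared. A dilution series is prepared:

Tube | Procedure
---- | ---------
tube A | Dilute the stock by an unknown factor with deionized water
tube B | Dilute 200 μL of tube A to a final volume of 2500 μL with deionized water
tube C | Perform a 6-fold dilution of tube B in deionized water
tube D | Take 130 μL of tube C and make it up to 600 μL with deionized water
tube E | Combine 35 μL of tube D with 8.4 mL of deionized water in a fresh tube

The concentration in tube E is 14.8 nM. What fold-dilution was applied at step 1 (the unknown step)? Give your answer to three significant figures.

Step 1: unknown factor x
Step 2: 200 μL brought to 2500 μL → factor 2500/200 = 12.5
Step 3: 6-fold → factor 6
Step 4: 130 μL brought to 600 μL → factor 600/130 = 4.6154
Step 5: 35 μL + 8.4 mL = 8435 μL total → factor 8435/35 = 241
Product of known-step factors = 83423
Overall factor = 5.00 mM / (14.8 nM) = 3.3784 × 10^5
x = 3.3784 × 10^5 / 83423 = 4.05

4.05-fold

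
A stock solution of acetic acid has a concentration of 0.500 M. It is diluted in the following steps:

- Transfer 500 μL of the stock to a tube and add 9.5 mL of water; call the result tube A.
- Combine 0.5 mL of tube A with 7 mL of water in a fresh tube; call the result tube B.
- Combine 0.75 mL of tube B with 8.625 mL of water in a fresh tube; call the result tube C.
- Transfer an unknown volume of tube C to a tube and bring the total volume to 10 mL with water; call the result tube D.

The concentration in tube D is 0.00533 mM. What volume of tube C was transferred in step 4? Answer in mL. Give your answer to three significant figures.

0.400 mL

Step 1: 500 μL + 9.5 mL = 10000 μL total → factor 10000/500 = 20
Step 2: 0.5 mL + 7 mL = 7.5 mL total → factor 7.5/0.5 = 15
Step 3: 0.75 mL + 8.625 mL = 9.375 mL total → factor 9.375/0.75 = 12.5
Step 4: v brought to 10 mL → factor = 10 mL/v
Product of known-step factors = 3750
Overall factor = 0.500 M / (0.00533 mM) = 93809
Step-4 factor = 93809 / 3750 = 25.016
v = 10 mL / 25.016 = 0.400 mL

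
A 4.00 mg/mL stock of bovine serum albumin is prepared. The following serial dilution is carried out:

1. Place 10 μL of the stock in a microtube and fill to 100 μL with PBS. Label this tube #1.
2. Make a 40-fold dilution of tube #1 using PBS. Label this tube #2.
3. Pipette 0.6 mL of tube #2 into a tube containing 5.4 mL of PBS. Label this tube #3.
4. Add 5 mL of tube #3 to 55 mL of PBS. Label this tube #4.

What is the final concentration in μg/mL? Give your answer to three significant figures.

Step 1: 10 μL brought to 100 μL → factor 100/10 = 10
Step 2: 40-fold → factor 40
Step 3: 0.6 mL + 5.4 mL = 6 mL total → factor 6/0.6 = 10
Step 4: 5 mL + 55 mL = 60 mL total → factor 60/5 = 12
Overall dilution factor = 10 × 40 × 10 × 12 = 48000
Final = 4.00 mg/mL / 48000 = 8.333 × 10^-5 mg/mL = 0.0833 μg/mL

0.0833 μg/mL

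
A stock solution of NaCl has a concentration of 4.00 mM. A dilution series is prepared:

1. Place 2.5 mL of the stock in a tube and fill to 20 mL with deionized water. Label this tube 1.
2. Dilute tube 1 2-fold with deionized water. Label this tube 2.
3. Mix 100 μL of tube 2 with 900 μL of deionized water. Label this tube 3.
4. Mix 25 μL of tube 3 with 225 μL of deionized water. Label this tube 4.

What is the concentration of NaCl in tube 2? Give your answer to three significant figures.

Step 1: 2.5 mL brought to 20 mL → factor 20/2.5 = 8
Step 2: 2-fold → factor 2
Dilution factor through tube 2 = 8 × 2 = 16
[tube 2] = 4.00 mM / 16 = 0.250 mM

0.250 mM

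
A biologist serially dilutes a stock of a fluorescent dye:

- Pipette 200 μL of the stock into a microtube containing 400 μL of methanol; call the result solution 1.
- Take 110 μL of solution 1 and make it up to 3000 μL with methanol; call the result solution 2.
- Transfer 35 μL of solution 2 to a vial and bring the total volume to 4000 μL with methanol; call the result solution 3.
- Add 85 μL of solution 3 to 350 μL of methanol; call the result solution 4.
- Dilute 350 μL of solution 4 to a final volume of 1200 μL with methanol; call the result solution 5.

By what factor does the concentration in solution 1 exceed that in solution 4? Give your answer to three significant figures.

Step 1: 200 μL + 400 μL = 600 μL total → factor 600/200 = 3
Step 2: 110 μL brought to 3000 μL → factor 3000/110 = 27.273
Step 3: 35 μL brought to 4000 μL → factor 4000/35 = 114.29
Step 4: 85 μL + 350 μL = 435 μL total → factor 435/85 = 5.1176
Dilution factor to solution 1 = 3; to solution 4 = 47853
[solution 1]/[solution 4] = (factor to solution 4)/(factor to solution 1) = 47853/3 = 1.60 × 10^4

1.60 × 10^4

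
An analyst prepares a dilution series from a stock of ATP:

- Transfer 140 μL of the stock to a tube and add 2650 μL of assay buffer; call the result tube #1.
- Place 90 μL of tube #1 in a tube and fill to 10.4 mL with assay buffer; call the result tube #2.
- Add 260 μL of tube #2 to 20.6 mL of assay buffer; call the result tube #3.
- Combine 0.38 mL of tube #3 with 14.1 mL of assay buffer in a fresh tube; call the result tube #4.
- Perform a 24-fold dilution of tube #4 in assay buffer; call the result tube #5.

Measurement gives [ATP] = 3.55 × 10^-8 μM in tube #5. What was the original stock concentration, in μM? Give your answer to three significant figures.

Step 1: 140 μL + 2650 μL = 2790 μL total → factor 2790/140 = 19.929
Step 2: 90 μL brought to 10.4 mL → factor 10400/90 = 115.56
Step 3: 260 μL + 20.6 mL = 20860 μL total → factor 20860/260 = 80.231
Step 4: 0.38 mL + 14.1 mL = 14.48 mL total → factor 14.48/0.38 = 38.105
Step 5: 24-fold → factor 24
Overall dilution factor = 19.929 × 115.56 × 80.231 × 38.105 × 24 = 1.6897 × 10^8
Stock = 3.55 × 10^-8 μM × 1.6897 × 10^8 = 6.00 μM

6.00 μM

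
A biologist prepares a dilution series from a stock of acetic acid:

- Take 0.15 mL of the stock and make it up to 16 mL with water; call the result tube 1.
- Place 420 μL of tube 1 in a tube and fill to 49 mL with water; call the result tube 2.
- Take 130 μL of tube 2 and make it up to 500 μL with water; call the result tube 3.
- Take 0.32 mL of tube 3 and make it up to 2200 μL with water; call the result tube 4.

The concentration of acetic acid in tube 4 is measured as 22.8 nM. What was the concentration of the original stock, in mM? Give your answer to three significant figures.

Step 1: 0.15 mL brought to 16 mL → factor 16/0.15 = 106.67
Step 2: 420 μL brought to 49 mL → factor 49000/420 = 116.67
Step 3: 130 μL brought to 500 μL → factor 500/130 = 3.8462
Step 4: 0.32 mL brought to 2200 μL → factor 2.2/0.32 = 6.875
Overall dilution factor = 106.67 × 116.67 × 3.8462 × 6.875 = 3.2906 × 10^5
Stock = 22.8 nM × 3.2906 × 10^5 = 7.503 × 10^6 nM = 7.50 mM

7.50 mM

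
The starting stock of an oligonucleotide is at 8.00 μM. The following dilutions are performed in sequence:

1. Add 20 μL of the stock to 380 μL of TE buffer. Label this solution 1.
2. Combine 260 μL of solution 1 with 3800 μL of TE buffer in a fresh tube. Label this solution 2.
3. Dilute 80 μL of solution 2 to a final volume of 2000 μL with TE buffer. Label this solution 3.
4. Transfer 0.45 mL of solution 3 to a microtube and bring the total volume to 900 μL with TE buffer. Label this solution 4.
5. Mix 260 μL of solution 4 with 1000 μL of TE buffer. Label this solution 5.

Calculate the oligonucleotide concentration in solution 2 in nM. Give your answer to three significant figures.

Step 1: 20 μL + 380 μL = 400 μL total → factor 400/20 = 20
Step 2: 260 μL + 3800 μL = 4060 μL total → factor 4060/260 = 15.615
Dilution factor through solution 2 = 20 × 15.615 = 312.31
[solution 2] = 8.00 μM / 312.31 = 0.02562 μM = 25.6 nM

25.6 nM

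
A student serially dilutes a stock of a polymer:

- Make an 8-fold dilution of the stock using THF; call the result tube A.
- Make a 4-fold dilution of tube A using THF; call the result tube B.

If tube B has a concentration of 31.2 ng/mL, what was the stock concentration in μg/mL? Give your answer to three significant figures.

Step 1: 8-fold → factor 8
Step 2: 4-fold → factor 4
Overall dilution factor = 8 × 4 = 32
Stock = 31.2 ng/mL × 32 = 998.4 ng/mL = 0.998 μg/mL

0.998 μg/mL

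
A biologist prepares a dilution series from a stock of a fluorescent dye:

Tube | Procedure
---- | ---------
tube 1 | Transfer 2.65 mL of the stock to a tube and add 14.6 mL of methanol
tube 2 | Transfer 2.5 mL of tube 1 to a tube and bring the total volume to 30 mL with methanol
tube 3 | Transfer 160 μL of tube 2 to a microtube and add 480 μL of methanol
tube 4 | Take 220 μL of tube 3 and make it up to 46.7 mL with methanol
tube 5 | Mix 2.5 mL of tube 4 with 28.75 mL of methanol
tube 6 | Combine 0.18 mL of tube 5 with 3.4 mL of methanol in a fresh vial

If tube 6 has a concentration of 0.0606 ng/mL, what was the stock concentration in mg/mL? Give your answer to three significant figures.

Step 1: 2.65 mL + 14.6 mL = 17.25 mL total → factor 17.25/2.65 = 6.5094
Step 2: 2.5 mL brought to 30 mL → factor 30/2.5 = 12
Step 3: 160 μL + 480 μL = 640 μL total → factor 640/160 = 4
Step 4: 220 μL brought to 46.7 mL → factor 46700/220 = 212.27
Step 5: 2.5 mL + 28.75 mL = 31.25 mL total → factor 31.25/2.5 = 12.5
Step 6: 0.18 mL + 3.4 mL = 3.58 mL total → factor 3.58/0.18 = 19.889
Overall dilution factor = 6.5094 × 12 × 4 × 212.27 × 12.5 × 19.889 = 1.6489 × 10^7
Stock = 0.0606 ng/mL × 1.6489 × 10^7 = 9.992 × 10^5 ng/mL = 0.999 mg/mL

0.999 mg/mL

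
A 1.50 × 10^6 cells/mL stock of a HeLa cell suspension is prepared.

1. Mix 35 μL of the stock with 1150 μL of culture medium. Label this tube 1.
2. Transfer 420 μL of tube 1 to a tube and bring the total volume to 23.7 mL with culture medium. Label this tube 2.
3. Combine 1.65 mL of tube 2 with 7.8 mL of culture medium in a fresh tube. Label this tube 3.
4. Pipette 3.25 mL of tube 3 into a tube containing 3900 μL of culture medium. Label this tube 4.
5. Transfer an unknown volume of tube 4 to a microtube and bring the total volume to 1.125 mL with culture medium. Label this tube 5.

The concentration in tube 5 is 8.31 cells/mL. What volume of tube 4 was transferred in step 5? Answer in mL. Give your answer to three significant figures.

Step 1: 35 μL + 1150 μL = 1185 μL total → factor 1185/35 = 33.857
Step 2: 420 μL brought to 23.7 mL → factor 23700/420 = 56.429
Step 3: 1.65 mL + 7.8 mL = 9.45 mL total → factor 9.45/1.65 = 5.7273
Step 4: 3.25 mL + 3900 μL = 7.15 mL total → factor 7.15/3.25 = 2.2
Step 5: v brought to 1.125 mL → factor = 1.125 mL/v
Product of known-step factors = 24072
Overall factor = 1.50 × 10^6 cells/mL / (8.31 cells/mL) = 1.8051 × 10^5
Step-5 factor = 1.8051 × 10^5 / 24072 = 7.4984
v = 1.125 mL / 7.4984 = 0.150 mL

0.150 mL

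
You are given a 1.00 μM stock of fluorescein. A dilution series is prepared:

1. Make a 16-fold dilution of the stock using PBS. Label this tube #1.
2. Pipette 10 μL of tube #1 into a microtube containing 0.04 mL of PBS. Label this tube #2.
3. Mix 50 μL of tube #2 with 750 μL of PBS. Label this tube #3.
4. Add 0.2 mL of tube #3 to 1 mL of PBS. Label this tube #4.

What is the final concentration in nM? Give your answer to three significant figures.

Step 1: 16-fold → factor 16
Step 2: 10 μL + 0.04 mL = 50 μL total → factor 50/10 = 5
Step 3: 50 μL + 750 μL = 800 μL total → factor 800/50 = 16
Step 4: 0.2 mL + 1 mL = 1.2 mL total → factor 1.2/0.2 = 6
Overall dilution factor = 16 × 5 × 16 × 6 = 7680
Final = 1.00 μM / 7680 = 0.0001302 μM = 0.130 nM

0.130 nM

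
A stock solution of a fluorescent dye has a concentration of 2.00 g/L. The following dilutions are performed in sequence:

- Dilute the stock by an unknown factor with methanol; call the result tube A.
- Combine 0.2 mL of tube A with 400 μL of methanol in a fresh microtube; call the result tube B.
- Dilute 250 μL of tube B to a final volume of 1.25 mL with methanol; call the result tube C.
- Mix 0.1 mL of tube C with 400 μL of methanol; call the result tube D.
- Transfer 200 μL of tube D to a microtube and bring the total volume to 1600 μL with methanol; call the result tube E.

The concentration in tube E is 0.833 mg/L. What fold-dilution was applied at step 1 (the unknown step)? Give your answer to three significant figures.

4.00-fold

Step 1: unknown factor x
Step 2: 0.2 mL + 400 μL = 0.6 mL total → factor 0.6/0.2 = 3
Step 3: 250 μL brought to 1.25 mL → factor 1250/250 = 5
Step 4: 0.1 mL + 400 μL = 0.5 mL total → factor 0.5/0.1 = 5
Step 5: 200 μL brought to 1600 μL → factor 1600/200 = 8
Product of known-step factors = 600
Overall factor = 2.00 g/L / (0.833 mg/L) = 2401
x = 2401 / 600 = 4.00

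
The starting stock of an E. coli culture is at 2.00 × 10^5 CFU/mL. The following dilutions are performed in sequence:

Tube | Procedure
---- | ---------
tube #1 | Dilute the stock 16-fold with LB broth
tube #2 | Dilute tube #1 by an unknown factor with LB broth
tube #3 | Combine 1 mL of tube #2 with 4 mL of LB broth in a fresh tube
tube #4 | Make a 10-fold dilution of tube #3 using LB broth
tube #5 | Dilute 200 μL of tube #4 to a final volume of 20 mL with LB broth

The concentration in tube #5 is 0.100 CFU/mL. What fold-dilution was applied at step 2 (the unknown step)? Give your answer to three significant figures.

25.0-fold

Step 1: 16-fold → factor 16
Step 2: unknown factor x
Step 3: 1 mL + 4 mL = 5 mL total → factor 5/1 = 5
Step 4: 10-fold → factor 10
Step 5: 200 μL brought to 20 mL → factor 20000/200 = 100
Product of known-step factors = 80000
Overall factor = 2.00 × 10^5 CFU/mL / (0.100 CFU/mL) = 2 × 10^6
x = 2 × 10^6 / 80000 = 25.0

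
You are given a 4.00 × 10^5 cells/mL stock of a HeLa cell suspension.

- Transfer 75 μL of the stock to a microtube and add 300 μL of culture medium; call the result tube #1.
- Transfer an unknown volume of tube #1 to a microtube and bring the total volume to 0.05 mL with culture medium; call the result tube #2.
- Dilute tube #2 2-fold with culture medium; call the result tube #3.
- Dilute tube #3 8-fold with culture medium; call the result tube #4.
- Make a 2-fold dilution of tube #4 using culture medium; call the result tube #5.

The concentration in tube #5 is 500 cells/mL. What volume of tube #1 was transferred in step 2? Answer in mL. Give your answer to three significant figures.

0.0100 mL

Step 1: 75 μL + 300 μL = 375 μL total → factor 375/75 = 5
Step 2: v brought to 0.05 mL → factor = 0.05 mL/v
Step 3: 2-fold → factor 2
Step 4: 8-fold → factor 8
Step 5: 2-fold → factor 2
Product of known-step factors = 160
Overall factor = 4.00 × 10^5 cells/mL / (500 cells/mL) = 800
Step-2 factor = 800 / 160 = 5
v = 0.05 mL / 5 = 0.0100 mL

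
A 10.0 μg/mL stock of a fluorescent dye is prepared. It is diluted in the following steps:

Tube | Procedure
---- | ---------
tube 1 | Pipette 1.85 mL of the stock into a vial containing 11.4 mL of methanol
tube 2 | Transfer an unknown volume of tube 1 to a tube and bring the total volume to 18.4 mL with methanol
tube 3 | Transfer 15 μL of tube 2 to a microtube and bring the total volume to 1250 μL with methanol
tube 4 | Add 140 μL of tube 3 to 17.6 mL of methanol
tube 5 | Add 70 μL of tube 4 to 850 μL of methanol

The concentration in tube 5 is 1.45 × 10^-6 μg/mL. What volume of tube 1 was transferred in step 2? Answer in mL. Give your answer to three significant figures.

2.65 mL

Step 1: 1.85 mL + 11.4 mL = 13.25 mL total → factor 13.25/1.85 = 7.1622
Step 2: v brought to 18.4 mL → factor = 18.4 mL/v
Step 3: 15 μL brought to 1250 μL → factor 1250/15 = 83.333
Step 4: 140 μL + 17.6 mL = 17740 μL total → factor 17740/140 = 126.71
Step 5: 70 μL + 850 μL = 920 μL total → factor 920/70 = 13.143
Product of known-step factors = 9.9398 × 10^5
Overall factor = 10.0 μg/mL / (1.45 × 10^-6 μg/mL) = 6.8966 × 10^6
Step-2 factor = 6.8966 × 10^6 / 9.9398 × 10^5 = 6.9383
v = 18.4 mL / 6.9383 = 2.65 mL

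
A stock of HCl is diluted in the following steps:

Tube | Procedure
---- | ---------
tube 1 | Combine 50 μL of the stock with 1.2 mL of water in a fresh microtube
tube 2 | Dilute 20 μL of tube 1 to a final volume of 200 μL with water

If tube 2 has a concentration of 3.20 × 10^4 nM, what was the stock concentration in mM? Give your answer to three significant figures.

Step 1: 50 μL + 1.2 mL = 1250 μL total → factor 1250/50 = 25
Step 2: 20 μL brought to 200 μL → factor 200/20 = 10
Overall dilution factor = 25 × 10 = 250
Stock = 3.20 × 10^4 nM × 250 = 8.000 × 10^6 nM = 8.00 mM

8.00 mM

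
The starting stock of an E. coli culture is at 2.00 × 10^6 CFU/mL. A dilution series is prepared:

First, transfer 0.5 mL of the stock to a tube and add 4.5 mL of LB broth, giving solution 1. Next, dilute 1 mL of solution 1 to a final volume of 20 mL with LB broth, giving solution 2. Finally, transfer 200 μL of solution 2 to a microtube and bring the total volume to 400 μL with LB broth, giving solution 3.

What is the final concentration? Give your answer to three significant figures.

5.00 × 10^3 CFU/mL

Step 1: 0.5 mL + 4.5 mL = 5 mL total → factor 5/0.5 = 10
Step 2: 1 mL brought to 20 mL → factor 20/1 = 20
Step 3: 200 μL brought to 400 μL → factor 400/200 = 2
Overall dilution factor = 10 × 20 × 2 = 400
Final = 2.00 × 10^6 CFU/mL / 400 = 5.00 × 10^3 CFU/mL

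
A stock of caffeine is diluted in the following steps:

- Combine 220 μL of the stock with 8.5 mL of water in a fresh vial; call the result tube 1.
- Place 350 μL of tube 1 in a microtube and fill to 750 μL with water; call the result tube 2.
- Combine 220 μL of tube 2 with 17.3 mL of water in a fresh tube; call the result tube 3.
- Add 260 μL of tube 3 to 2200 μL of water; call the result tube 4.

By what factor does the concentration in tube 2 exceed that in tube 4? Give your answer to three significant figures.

Step 1: 220 μL + 8.5 mL = 8720 μL total → factor 8720/220 = 39.636
Step 2: 350 μL brought to 750 μL → factor 750/350 = 2.1429
Step 3: 220 μL + 17.3 mL = 17520 μL total → factor 17520/220 = 79.636
Step 4: 260 μL + 2200 μL = 2460 μL total → factor 2460/260 = 9.4615
Dilution factor to tube 2 = 84.935; to tube 4 = 63997
[tube 2]/[tube 4] = (factor to tube 4)/(factor to tube 2) = 63997/84.935 = 753

753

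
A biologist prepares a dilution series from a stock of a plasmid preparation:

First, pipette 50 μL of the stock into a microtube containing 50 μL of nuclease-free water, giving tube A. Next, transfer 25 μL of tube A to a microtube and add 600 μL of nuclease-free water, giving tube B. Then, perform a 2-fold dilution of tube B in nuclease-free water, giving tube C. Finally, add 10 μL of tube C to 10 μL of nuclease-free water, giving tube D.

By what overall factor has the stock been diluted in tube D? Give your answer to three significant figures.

Step 1: 50 μL + 50 μL = 100 μL total → factor 100/50 = 2
Step 2: 25 μL + 600 μL = 625 μL total → factor 625/25 = 25
Step 3: 2-fold → factor 2
Step 4: 10 μL + 10 μL = 20 μL total → factor 20/10 = 2
Overall dilution factor = 2 × 25 × 2 × 2 = 200

200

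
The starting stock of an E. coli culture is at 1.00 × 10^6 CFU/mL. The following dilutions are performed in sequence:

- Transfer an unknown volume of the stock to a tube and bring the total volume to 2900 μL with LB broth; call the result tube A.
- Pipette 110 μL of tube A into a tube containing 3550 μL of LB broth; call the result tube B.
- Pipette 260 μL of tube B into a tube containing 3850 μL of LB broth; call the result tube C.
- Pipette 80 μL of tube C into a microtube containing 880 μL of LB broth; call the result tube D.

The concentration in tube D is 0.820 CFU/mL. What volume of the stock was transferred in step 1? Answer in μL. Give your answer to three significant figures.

15.0 μL

Step 1: v brought to 2900 μL → factor = 2900 μL/v
Step 2: 110 μL + 3550 μL = 3660 μL total → factor 3660/110 = 33.273
Step 3: 260 μL + 3850 μL = 4110 μL total → factor 4110/260 = 15.808
Step 4: 80 μL + 880 μL = 960 μL total → factor 960/80 = 12
Product of known-step factors = 6311.6
Overall factor = 1.00 × 10^6 CFU/mL / (0.820 CFU/mL) = 1.2195 × 10^6
Step-1 factor = 1.2195 × 10^6 / 6311.6 = 193.22
v = 2900 μL / 193.22 = 15.0 μL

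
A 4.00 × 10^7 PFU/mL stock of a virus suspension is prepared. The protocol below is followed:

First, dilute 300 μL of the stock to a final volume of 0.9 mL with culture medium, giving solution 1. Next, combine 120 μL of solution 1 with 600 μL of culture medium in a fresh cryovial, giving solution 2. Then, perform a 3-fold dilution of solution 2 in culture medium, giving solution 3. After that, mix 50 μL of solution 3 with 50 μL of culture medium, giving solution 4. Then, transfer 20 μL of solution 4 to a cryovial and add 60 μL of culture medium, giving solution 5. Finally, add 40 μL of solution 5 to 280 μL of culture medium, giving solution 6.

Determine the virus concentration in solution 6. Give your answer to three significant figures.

Step 1: 300 μL brought to 0.9 mL → factor 900/300 = 3
Step 2: 120 μL + 600 μL = 720 μL total → factor 720/120 = 6
Step 3: 3-fold → factor 3
Step 4: 50 μL + 50 μL = 100 μL total → factor 100/50 = 2
Step 5: 20 μL + 60 μL = 80 μL total → factor 80/20 = 4
Step 6: 40 μL + 280 μL = 320 μL total → factor 320/40 = 8
Overall dilution factor = 3 × 6 × 3 × 2 × 4 × 8 = 3456
Final = 4.00 × 10^7 PFU/mL / 3456 = 1.16 × 10^4 PFU/mL

1.16 × 10^4 PFU/mL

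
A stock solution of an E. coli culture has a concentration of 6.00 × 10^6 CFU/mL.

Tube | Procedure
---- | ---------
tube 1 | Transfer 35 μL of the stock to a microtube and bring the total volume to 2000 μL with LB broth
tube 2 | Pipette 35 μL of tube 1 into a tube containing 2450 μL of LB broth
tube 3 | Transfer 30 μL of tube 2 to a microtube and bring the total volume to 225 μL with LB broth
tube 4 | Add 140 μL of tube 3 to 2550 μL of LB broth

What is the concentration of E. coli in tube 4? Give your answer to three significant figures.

Step 1: 35 μL brought to 2000 μL → factor 2000/35 = 57.143
Step 2: 35 μL + 2450 μL = 2485 μL total → factor 2485/35 = 71
Step 3: 30 μL brought to 225 μL → factor 225/30 = 7.5
Step 4: 140 μL + 2550 μL = 2690 μL total → factor 2690/140 = 19.214
Overall dilution factor = 57.143 × 71 × 7.5 × 19.214 = 5.8466 × 10^5
Final = 6.00 × 10^6 CFU/mL / 5.8466 × 10^5 = 10.3 CFU/mL

10.3 CFU/mL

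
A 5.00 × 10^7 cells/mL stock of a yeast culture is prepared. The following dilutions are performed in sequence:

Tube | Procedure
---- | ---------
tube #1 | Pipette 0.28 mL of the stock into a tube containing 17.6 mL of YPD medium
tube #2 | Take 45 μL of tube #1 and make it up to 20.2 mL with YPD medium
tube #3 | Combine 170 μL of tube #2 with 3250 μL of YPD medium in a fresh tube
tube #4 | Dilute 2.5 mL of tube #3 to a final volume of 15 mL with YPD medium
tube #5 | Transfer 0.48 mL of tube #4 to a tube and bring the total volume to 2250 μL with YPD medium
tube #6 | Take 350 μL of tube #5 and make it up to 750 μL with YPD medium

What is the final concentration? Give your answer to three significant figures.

Step 1: 0.28 mL + 17.6 mL = 17.88 mL total → factor 17.88/0.28 = 63.857
Step 2: 45 μL brought to 20.2 mL → factor 20200/45 = 448.89
Step 3: 170 μL + 3250 μL = 3420 μL total → factor 3420/170 = 20.118
Step 4: 2.5 mL brought to 15 mL → factor 15/2.5 = 6
Step 5: 0.48 mL brought to 2250 μL → factor 2.25/0.48 = 4.6875
Step 6: 350 μL brought to 750 μL → factor 750/350 = 2.1429
Overall dilution factor = 63.857 × 448.89 × 20.118 × 6 × 4.6875 × 2.1429 = 3.4755 × 10^7
Final = 5.00 × 10^7 cells/mL / 3.4755 × 10^7 = 1.44 cells/mL

1.44 cells/mL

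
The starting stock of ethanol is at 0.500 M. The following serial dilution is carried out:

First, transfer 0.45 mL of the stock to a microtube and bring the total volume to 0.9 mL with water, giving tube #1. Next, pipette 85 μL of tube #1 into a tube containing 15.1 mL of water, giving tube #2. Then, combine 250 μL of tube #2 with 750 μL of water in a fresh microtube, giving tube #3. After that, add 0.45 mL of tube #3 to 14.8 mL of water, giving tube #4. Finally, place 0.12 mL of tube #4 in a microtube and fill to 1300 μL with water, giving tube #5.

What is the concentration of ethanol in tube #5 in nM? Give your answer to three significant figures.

Step 1: 0.45 mL brought to 0.9 mL → factor 0.9/0.45 = 2
Step 2: 85 μL + 15.1 mL = 15185 μL total → factor 15185/85 = 178.65
Step 3: 250 μL + 750 μL = 1000 μL total → factor 1000/250 = 4
Step 4: 0.45 mL + 14.8 mL = 15.25 mL total → factor 15.25/0.45 = 33.889
Step 5: 0.12 mL brought to 1300 μL → factor 1.3/0.12 = 10.833
Overall dilution factor = 2 × 178.65 × 4 × 33.889 × 10.833 = 5.2469 × 10^5
Final = 0.500 M / 5.2469 × 10^5 = 9.529 × 10^-7 M = 953 nM

953 nM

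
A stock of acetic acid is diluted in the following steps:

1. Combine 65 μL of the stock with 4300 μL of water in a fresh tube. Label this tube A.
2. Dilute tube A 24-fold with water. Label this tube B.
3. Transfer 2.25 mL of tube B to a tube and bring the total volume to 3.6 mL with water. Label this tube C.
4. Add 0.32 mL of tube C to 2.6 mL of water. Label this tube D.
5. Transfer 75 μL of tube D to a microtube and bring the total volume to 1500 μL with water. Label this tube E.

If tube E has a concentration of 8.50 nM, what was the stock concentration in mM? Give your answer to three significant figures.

4.00 mM

Step 1: 65 μL + 4300 μL = 4365 μL total → factor 4365/65 = 67.154
Step 2: 24-fold → factor 24
Step 3: 2.25 mL brought to 3.6 mL → factor 3.6/2.25 = 1.6
Step 4: 0.32 mL + 2.6 mL = 2.92 mL total → factor 2.92/0.32 = 9.125
Step 5: 75 μL brought to 1500 μL → factor 1500/75 = 20
Overall dilution factor = 67.154 × 24 × 1.6 × 9.125 × 20 = 4.7061 × 10^5
Stock = 8.50 nM × 4.7061 × 10^5 = 4.000 × 10^6 nM = 4.00 mM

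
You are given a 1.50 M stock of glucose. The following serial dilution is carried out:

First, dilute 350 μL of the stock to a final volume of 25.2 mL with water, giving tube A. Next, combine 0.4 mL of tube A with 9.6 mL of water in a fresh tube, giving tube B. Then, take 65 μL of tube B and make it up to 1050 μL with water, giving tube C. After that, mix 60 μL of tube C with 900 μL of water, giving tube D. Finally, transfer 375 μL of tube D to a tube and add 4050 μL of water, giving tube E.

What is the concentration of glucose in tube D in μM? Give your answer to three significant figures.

3.22 μM

Step 1: 350 μL brought to 25.2 mL → factor 25200/350 = 72
Step 2: 0.4 mL + 9.6 mL = 10 mL total → factor 10/0.4 = 25
Step 3: 65 μL brought to 1050 μL → factor 1050/65 = 16.154
Step 4: 60 μL + 900 μL = 960 μL total → factor 960/60 = 16
Dilution factor through tube D = 72 × 25 × 16.154 × 16 = 4.6523 × 10^5
[tube D] = 1.50 M / 4.6523 × 10^5 = 3.224 × 10^-6 M = 3.22 μM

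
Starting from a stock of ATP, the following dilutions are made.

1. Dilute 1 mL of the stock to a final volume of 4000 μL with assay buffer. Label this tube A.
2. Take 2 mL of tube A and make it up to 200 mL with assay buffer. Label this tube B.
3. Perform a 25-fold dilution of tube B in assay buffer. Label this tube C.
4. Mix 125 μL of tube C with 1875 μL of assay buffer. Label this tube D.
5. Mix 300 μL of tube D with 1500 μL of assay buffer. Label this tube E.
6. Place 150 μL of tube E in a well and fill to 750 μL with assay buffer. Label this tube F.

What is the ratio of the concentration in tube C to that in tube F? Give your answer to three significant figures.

Step 1: 1 mL brought to 4000 μL → factor 4/1 = 4
Step 2: 2 mL brought to 200 mL → factor 200/2 = 100
Step 3: 25-fold → factor 25
Step 4: 125 μL + 1875 μL = 2000 μL total → factor 2000/125 = 16
Step 5: 300 μL + 1500 μL = 1800 μL total → factor 1800/300 = 6
Step 6: 150 μL brought to 750 μL → factor 750/150 = 5
Dilution factor to tube C = 10000; to tube F = 4.8 × 10^6
[tube C]/[tube F] = (factor to tube F)/(factor to tube C) = 4.8 × 10^6/10000 = 480

480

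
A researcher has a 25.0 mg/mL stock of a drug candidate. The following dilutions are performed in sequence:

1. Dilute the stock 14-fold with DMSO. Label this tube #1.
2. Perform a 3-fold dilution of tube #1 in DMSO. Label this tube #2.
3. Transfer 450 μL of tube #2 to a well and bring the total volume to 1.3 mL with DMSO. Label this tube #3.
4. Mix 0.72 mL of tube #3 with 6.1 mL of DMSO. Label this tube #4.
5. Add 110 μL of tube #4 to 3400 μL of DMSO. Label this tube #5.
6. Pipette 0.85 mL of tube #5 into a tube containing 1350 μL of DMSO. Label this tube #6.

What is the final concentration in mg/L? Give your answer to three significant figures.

0.263 mg/L

Step 1: 14-fold → factor 14
Step 2: 3-fold → factor 3
Step 3: 450 μL brought to 1.3 mL → factor 1300/450 = 2.8889
Step 4: 0.72 mL + 6.1 mL = 6.82 mL total → factor 6.82/0.72 = 9.4722
Step 5: 110 μL + 3400 μL = 3510 μL total → factor 3510/110 = 31.909
Step 6: 0.85 mL + 1350 μL = 2.2 mL total → factor 2.2/0.85 = 2.5882
Overall dilution factor = 14 × 3 × 2.8889 × 9.4722 × 31.909 × 2.5882 = 94918
Final = 25.0 mg/mL / 94918 = 0.0002634 mg/mL = 0.263 mg/L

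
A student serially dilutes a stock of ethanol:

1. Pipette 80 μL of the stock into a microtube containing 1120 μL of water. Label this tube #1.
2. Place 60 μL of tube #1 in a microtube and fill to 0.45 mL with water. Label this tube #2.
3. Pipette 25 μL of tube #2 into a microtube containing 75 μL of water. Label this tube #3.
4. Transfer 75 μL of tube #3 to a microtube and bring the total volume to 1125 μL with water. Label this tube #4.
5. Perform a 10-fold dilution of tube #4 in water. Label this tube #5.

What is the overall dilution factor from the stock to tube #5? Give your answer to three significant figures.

6.75 × 10^4

Step 1: 80 μL + 1120 μL = 1200 μL total → factor 1200/80 = 15
Step 2: 60 μL brought to 0.45 mL → factor 450/60 = 7.5
Step 3: 25 μL + 75 μL = 100 μL total → factor 100/25 = 4
Step 4: 75 μL brought to 1125 μL → factor 1125/75 = 15
Step 5: 10-fold → factor 10
Overall dilution factor = 15 × 7.5 × 4 × 15 × 10 = 67500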